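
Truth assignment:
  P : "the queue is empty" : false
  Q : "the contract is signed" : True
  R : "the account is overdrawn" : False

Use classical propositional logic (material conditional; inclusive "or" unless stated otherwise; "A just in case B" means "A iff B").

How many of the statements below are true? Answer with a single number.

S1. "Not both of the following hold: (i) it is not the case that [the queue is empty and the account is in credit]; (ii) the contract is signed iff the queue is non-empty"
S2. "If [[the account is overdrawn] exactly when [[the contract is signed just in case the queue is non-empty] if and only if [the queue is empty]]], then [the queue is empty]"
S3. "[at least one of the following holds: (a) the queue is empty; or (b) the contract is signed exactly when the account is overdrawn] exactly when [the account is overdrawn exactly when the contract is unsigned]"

0

S1: Parsed as ¬(P ∧ ¬R) ↑ (Q ↔ ¬P)

¬R = ¬F = T
P ∧ ¬R = F ∧ T = F
¬(P ∧ ¬R) = ¬F = T
¬P = ¬F = T
Q ↔ ¬P = T ↔ T = T
¬(P ∧ ¬R) ↑ (Q ↔ ¬P) = T ↑ T = F
Hence S1 is false.

S2: In symbols: (R ↔ ((Q ↔ ¬P) ↔ P)) → P

¬P = ¬F = T
Q ↔ ¬P = T ↔ T = T
(Q ↔ ¬P) ↔ P = T ↔ F = F
R ↔ ((Q ↔ ¬P) ↔ P) = F ↔ F = T
(R ↔ ((Q ↔ ¬P) ↔ P)) → P = T → F = F
So S2 is false.

S3: In symbols: (P ∨ (Q ↔ R)) ↔ (R ↔ ¬Q)

Q ↔ R = T ↔ F = F
P ∨ (Q ↔ R) = F ∨ F = F
¬Q = ¬T = F
R ↔ ¬Q = F ↔ F = T
(P ∨ (Q ↔ R)) ↔ (R ↔ ¬Q) = F ↔ T = F
So S3 is false.

True statements: 0 (none).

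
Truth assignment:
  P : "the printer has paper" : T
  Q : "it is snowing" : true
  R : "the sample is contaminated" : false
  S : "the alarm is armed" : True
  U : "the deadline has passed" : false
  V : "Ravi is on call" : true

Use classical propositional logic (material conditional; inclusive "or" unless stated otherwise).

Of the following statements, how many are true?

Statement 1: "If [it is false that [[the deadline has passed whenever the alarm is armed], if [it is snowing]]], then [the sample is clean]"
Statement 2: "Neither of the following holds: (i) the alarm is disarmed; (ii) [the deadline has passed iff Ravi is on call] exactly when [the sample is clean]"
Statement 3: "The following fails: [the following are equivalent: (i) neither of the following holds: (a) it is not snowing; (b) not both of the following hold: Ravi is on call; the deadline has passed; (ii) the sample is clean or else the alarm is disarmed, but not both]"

3

Statement 1: Parsed as ~(Q -> (S -> U)) -> ~R

S -> U = T -> F = F
Q -> (S -> U) = T -> F = F
~(Q -> (S -> U)) = ~F = T
~R = ~F = T
~(Q -> (S -> U)) -> ~R = T -> T = T
Thus Statement 1 is true.

Statement 2: Parsed as ~S nor ((U <-> V) <-> ~R)

~S = ~T = F
U <-> V = F <-> T = F
~R = ~F = T
(U <-> V) <-> ~R = F <-> T = F
~S nor ((U <-> V) <-> ~R) = F nor F = T
Thus Statement 2 is true.

Statement 3: This is ~((~Q nor (V nand U)) <-> (~R xor ~S)).

~Q = ~T = F
V nand U = T nand F = T
~Q nor (V nand U) = F nor T = F
~R = ~F = T
~S = ~T = F
~R xor ~S = T xor F = T
(~Q nor (V nand U)) <-> (~R xor ~S) = F <-> T = F
~((~Q nor (V nand U)) <-> (~R xor ~S)) = ~F = T
Hence Statement 3 is true.

3 of the 3 statements are true.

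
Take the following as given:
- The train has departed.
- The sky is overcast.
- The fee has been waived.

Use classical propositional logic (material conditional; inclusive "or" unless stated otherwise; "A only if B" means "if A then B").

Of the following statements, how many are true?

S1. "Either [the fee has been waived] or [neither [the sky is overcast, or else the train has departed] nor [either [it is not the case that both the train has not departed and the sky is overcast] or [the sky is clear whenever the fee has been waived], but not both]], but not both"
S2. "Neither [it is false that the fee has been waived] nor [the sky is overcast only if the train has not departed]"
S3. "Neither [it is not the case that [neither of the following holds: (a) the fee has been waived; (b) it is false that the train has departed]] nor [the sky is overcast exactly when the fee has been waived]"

Let D = "the fee has been waived" (T), V = "the sky is overcast" (T), L = "the train has departed" (T).

S1: Formalization: D xor ((V | L) nor ((~L nand V) xor (D -> ~V)))

V | L = T | T = T
~L = ~T = F
~L nand V = F nand T = T
~V = ~T = F
D -> ~V = T -> F = F
(~L nand V) xor (D -> ~V) = T xor F = T
(V | L) nor ((~L nand V) xor (D -> ~V)) = T nor T = F
D xor ((V | L) nor ((~L nand V) xor (D -> ~V))) = T xor F = T
Thus S1 is true.

S2: In symbols: ~D nor (V -> ~L)

~D = ~T = F
~L = ~T = F
V -> ~L = T -> F = F
~D nor (V -> ~L) = F nor F = T
So S2 is true.

S3: This is ~(D nor ~L) nor (V <-> D).

~L = ~T = F
D nor ~L = T nor F = F
~(D nor ~L) = ~F = T
V <-> D = T <-> T = T
~(D nor ~L) nor (V <-> D) = T nor T = F
Hence S3 is false.

2 of the 3 statements are true.

2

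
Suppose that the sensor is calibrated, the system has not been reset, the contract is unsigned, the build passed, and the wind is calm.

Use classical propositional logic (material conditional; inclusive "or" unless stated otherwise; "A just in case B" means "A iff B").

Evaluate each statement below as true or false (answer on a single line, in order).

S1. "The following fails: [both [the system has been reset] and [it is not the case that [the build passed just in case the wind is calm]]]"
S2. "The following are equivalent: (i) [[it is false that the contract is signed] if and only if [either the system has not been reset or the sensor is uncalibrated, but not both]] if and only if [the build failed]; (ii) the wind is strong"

Let Q = "the system has been reset" (False), S = "the build passed" (True), U = "the wind is strong" (False), R = "the contract is signed" (False), P = "the sensor is calibrated" (True).

S1: Parsed as not (Q and not (S iff not U))

not U = not False = True
S iff not U = True iff True = True
not (S iff not U) = not True = False
Q and not (S iff not U) = False and False = False
not (Q and not (S iff not U)) = not False = True
So S1 is true.

S2: Parsed as ((not R iff (not Q xor not P)) iff not S) iff U

not R = not False = True
not Q = not False = True
not P = not True = False
not Q xor not P = True xor False = True
not R iff (not Q xor not P) = True iff True = True
not S = not True = False
(not R iff (not Q xor not P)) iff not S = True iff False = False
((not R iff (not Q xor not P)) iff not S) iff U = False iff False = True
Thus S2 is true.

S1 true; S2 true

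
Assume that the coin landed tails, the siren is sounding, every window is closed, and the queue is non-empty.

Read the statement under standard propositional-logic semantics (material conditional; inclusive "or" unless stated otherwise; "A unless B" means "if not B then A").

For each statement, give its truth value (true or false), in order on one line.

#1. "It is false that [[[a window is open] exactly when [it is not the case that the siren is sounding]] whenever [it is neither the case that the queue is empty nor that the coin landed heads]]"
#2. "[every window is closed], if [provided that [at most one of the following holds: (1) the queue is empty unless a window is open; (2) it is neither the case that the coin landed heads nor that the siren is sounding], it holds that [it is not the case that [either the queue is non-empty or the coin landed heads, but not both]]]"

Let S = "the queue is empty" (False), P = "the coin landed heads" (False), R = "a window is open" (False), Q = "the siren is sounding" (True).

#1: In symbols: not ((S nor P) -> (R iff not Q))

S nor P = False nor False = True
not Q = not True = False
R iff not Q = False iff False = True
(S nor P) -> (R iff not Q) = True -> True = True
not ((S nor P) -> (R iff not Q)) = not True = False
Hence #1 is false.

#2: Parsed as (((S or R) nand (P nor Q)) -> not (not S xor P)) -> not R

S or R = False or False = False
P nor Q = False nor True = False
(S or R) nand (P nor Q) = False nand False = True
not S = not False = True
not S xor P = True xor False = True
not (not S xor P) = not True = False
((S or R) nand (P nor Q)) -> not (not S xor P) = True -> False = False
not R = not False = True
(((S or R) nand (P nor Q)) -> not (not S xor P)) -> not R = False -> True = True
So #2 is true.

#1 false, #2 true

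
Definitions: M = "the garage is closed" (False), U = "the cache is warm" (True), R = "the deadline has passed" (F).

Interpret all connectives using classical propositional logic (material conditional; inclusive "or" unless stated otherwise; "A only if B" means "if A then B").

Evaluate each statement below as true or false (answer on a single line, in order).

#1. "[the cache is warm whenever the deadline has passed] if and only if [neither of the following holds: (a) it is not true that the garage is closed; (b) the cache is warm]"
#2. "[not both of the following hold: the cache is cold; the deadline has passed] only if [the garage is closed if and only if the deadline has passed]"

#1: In symbols: (R → U) ↔ (¬M ↓ U)

R → U = F → T = T
¬M = ¬F = T
¬M ↓ U = T ↓ T = F
(R → U) ↔ (¬M ↓ U) = T ↔ F = F
So #1 is false.

#2: Parsed as (¬U ↑ R) → (M ↔ R)

¬U = ¬T = F
¬U ↑ R = F ↑ F = T
M ↔ R = F ↔ F = T
(¬U ↑ R) → (M ↔ R) = T → T = T
Hence #2 is true.

#1 F, #2 T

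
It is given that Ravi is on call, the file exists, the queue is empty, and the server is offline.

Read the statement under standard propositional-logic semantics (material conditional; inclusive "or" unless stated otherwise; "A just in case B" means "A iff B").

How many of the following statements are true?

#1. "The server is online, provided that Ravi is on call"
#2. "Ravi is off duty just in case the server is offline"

Let M = "Ravi is on call" (T), V = "the server is online" (F).

#1: This is M -> V.

M -> V = T -> F = F
So #1 is false.

#2: Parsed as ~M <-> ~V

~M = ~T = F
~V = ~F = T
~M <-> ~V = F <-> T = F
Hence #2 is false.

True statements: 0 (none).

0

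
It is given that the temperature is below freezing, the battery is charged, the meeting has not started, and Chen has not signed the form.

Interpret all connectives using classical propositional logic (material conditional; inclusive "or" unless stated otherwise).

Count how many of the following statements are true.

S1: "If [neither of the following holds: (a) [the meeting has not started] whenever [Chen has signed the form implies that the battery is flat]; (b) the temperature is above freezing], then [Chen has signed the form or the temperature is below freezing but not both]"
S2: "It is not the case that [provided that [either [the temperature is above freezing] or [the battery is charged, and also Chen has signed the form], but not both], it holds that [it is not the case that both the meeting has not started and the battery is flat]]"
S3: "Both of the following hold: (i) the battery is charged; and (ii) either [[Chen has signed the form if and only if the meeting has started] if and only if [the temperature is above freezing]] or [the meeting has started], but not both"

Let S = "Chen has signed the form" (False), Q = "the battery is charged" (True), R = "the meeting has started" (False), P = "the temperature is below freezing" (True).

S1: In symbols: (((S -> not Q) -> not R) nor not P) -> (S xor P)

not Q = not True = False
S -> not Q = False -> False = True
not R = not False = True
(S -> not Q) -> not R = True -> True = True
not P = not True = False
((S -> not Q) -> not R) nor not P = True nor False = False
S xor P = False xor True = True
(((S -> not Q) -> not R) nor not P) -> (S xor P) = False -> True = True
Thus S1 is true.

S2: In symbols: not ((not P xor (Q and S)) -> (not R nand not Q))

not P = not True = False
Q and S = True and False = False
not P xor (Q and S) = False xor False = False
not R = not False = True
not Q = not True = False
not R nand not Q = True nand False = True
(not P xor (Q and S)) -> (not R nand not Q) = False -> True = True
not ((not P xor (Q and S)) -> (not R nand not Q)) = not True = False
So S2 is false.

S3: In symbols: Q and (((S iff R) iff not P) xor R)

S iff R = False iff False = True
not P = not True = False
(S iff R) iff not P = True iff False = False
((S iff R) iff not P) xor R = False xor False = False
Q and (((S iff R) iff not P) xor R) = True and False = False
Hence S3 is false.

Count: 1.

1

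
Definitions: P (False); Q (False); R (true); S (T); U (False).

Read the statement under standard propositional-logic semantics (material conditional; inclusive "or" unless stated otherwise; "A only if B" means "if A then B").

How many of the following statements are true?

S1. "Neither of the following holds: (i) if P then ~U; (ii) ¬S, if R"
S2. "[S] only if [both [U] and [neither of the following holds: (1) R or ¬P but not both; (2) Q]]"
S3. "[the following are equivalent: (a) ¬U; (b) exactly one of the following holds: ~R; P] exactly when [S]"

0

S1: In symbols: (P → ¬U) ↓ (R → ¬S)

¬U = ¬F = T
P → ¬U = F → T = T
¬S = ¬T = F
R → ¬S = T → F = F
(P → ¬U) ↓ (R → ¬S) = T ↓ F = F
Thus S1 is false.

S2: In symbols: S → (U ∧ ((R ⊕ ¬P) ↓ Q))

¬P = ¬F = T
R ⊕ ¬P = T ⊕ T = F
(R ⊕ ¬P) ↓ Q = F ↓ F = T
U ∧ ((R ⊕ ¬P) ↓ Q) = F ∧ T = F
S → (U ∧ ((R ⊕ ¬P) ↓ Q)) = T → F = F
So S2 is false.

S3: Formalization: (¬U ↔ (¬R ⊕ P)) ↔ S

¬U = ¬F = T
¬R = ¬T = F
¬R ⊕ P = F ⊕ F = F
¬U ↔ (¬R ⊕ P) = T ↔ F = F
(¬U ↔ (¬R ⊕ P)) ↔ S = F ↔ T = F
So S3 is false.

0 of the 3 statements are true (none).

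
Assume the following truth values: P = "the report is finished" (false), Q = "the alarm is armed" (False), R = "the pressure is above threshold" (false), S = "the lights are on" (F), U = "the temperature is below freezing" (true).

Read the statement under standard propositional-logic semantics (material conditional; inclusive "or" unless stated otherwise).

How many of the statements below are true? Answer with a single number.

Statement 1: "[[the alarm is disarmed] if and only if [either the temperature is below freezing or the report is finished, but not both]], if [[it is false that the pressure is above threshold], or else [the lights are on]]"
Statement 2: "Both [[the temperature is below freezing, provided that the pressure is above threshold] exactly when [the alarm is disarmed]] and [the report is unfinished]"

Statement 1: Formalization: (not R or S) -> (not Q iff (U xor P))

not R = not False = True
not R or S = True or False = True
not Q = not False = True
U xor P = True xor False = True
not Q iff (U xor P) = True iff True = True
(not R or S) -> (not Q iff (U xor P)) = True -> True = True
So Statement 1 is true.

Statement 2: In symbols: ((R -> U) iff not Q) and not P

R -> U = False -> True = True
not Q = not False = True
(R -> U) iff not Q = True iff True = True
not P = not False = True
((R -> U) iff not Q) and not P = True and True = True
Hence Statement 2 is true.

2 of the 2 statements are true.

2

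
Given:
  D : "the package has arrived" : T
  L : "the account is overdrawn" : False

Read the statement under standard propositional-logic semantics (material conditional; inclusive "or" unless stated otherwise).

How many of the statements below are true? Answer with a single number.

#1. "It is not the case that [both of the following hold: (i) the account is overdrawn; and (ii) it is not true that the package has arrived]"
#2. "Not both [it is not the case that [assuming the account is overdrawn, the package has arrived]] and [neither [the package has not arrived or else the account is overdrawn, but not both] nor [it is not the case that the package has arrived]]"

#1: This is ~(L & ~D).

~D = ~T = F
L & ~D = F & F = F
~(L & ~D) = ~F = T
Hence #1 is true.

#2: Parsed as ~(L -> D) nand ((~D xor L) nor ~D)

L -> D = F -> T = T
~(L -> D) = ~T = F
~D = ~T = F
~D xor L = F xor F = F
~D = ~T = F
(~D xor L) nor ~D = F nor F = T
~(L -> D) nand ((~D xor L) nor ~D) = F nand T = T
Thus #2 is true.

Count: 2.

2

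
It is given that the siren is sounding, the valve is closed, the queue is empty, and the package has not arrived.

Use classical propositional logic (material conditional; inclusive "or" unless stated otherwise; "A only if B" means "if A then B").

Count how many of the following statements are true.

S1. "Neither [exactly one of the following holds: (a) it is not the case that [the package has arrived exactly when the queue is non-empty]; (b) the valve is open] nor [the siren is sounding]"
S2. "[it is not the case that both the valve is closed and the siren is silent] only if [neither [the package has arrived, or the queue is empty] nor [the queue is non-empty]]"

Let R = "the package has arrived" (False), Q = "the queue is empty" (True), H = "the valve is open" (False), M = "the siren is sounding" (True).

S1: Formalization: (not (R iff not Q) xor H) nor M

not Q = not True = False
R iff not Q = False iff False = True
not (R iff not Q) = not True = False
not (R iff not Q) xor H = False xor False = False
(not (R iff not Q) xor H) nor M = False nor True = False
Thus S1 is false.

S2: In symbols: (not H nand not M) -> ((R or Q) nor not Q)

not H = not False = True
not M = not True = False
not H nand not M = True nand False = True
R or Q = False or True = True
not Q = not True = False
(R or Q) nor not Q = True nor False = False
(not H nand not M) -> ((R or Q) nor not Q) = True -> False = False
So S2 is false.

True statements: 0 (none).

0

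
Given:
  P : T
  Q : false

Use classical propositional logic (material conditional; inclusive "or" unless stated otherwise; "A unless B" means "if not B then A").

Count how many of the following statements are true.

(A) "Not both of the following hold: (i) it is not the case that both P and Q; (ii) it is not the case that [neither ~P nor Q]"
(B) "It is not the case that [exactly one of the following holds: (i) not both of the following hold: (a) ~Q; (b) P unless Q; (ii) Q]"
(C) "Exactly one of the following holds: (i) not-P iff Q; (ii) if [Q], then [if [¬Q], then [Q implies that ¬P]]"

2

(A): In symbols: (P nand Q) nand ~(~P nor Q)

P nand Q = T nand F = T
~P = ~T = F
~P nor Q = F nor F = T
~(~P nor Q) = ~T = F
(P nand Q) nand ~(~P nor Q) = T nand F = T
So (A) is true.

(B): This is ~((~Q nand (P | Q)) xor Q).

~Q = ~F = T
P | Q = T | F = T
~Q nand (P | Q) = T nand T = F
(~Q nand (P | Q)) xor Q = F xor F = F
~((~Q nand (P | Q)) xor Q) = ~F = T
So (B) is true.

(C): This is (~P <-> Q) xor (Q -> (~Q -> (Q -> ~P))).

~P = ~T = F
~P <-> Q = F <-> F = T
~Q = ~F = T
~P = ~T = F
Q -> ~P = F -> F = T
~Q -> (Q -> ~P) = T -> T = T
Q -> (~Q -> (Q -> ~P)) = F -> T = T
(~P <-> Q) xor (Q -> (~Q -> (Q -> ~P))) = T xor T = F
Thus (C) is false.

Count: 2.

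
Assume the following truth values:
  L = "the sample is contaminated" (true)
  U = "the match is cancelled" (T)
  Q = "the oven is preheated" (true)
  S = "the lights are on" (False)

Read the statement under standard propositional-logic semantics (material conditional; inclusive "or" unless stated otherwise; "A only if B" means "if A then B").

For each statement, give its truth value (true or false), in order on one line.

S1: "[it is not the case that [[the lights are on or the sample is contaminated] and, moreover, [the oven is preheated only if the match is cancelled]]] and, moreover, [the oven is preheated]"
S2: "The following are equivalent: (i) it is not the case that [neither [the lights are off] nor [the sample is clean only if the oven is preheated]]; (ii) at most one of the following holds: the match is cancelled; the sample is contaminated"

S1: Parsed as ~((S | L) & (Q -> U)) & Q

S | L = F | T = T
Q -> U = T -> T = T
(S | L) & (Q -> U) = T & T = T
~((S | L) & (Q -> U)) = ~T = F
~((S | L) & (Q -> U)) & Q = F & T = F
So S1 is false.

S2: This is ~(~S nor (~L -> Q)) <-> (U nand L).

~S = ~F = T
~L = ~T = F
~L -> Q = F -> T = T
~S nor (~L -> Q) = T nor T = F
~(~S nor (~L -> Q)) = ~F = T
U nand L = T nand T = F
~(~S nor (~L -> Q)) <-> (U nand L) = T <-> F = F
Hence S2 is false.

S1 F / S2 F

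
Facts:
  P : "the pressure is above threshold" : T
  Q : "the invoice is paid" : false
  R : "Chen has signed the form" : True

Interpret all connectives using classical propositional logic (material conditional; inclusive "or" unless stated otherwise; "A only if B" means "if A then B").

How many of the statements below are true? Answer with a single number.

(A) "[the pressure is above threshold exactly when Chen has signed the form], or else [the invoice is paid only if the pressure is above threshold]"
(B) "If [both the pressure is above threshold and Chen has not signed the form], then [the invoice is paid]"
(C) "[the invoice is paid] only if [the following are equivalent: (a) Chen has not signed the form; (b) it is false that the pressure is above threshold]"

3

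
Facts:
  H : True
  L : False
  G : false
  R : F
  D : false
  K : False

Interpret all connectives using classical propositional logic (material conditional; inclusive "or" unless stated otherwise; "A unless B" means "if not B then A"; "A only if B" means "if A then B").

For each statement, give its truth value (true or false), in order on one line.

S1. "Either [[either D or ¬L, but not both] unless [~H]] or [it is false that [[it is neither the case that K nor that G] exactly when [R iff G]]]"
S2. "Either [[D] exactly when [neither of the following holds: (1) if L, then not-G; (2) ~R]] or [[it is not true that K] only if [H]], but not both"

S1 True / S2 False

S1: Formalization: ((D xor ~L) | ~H) | ~((K nor G) <-> (R <-> G))

~L = ~F = T
D xor ~L = F xor T = T
~H = ~T = F
(D xor ~L) | ~H = T | F = T
K nor G = F nor F = T
R <-> G = F <-> F = T
(K nor G) <-> (R <-> G) = T <-> T = T
~((K nor G) <-> (R <-> G)) = ~T = F
((D xor ~L) | ~H) | ~((K nor G) <-> (R <-> G)) = T | F = T
Hence S1 is true.

S2: Parsed as (D <-> ((L -> ~G) nor ~R)) xor (~K -> H)

~G = ~F = T
L -> ~G = F -> T = T
~R = ~F = T
(L -> ~G) nor ~R = T nor T = F
D <-> ((L -> ~G) nor ~R) = F <-> F = T
~K = ~F = T
~K -> H = T -> T = T
(D <-> ((L -> ~G) nor ~R)) xor (~K -> H) = T xor T = F
Thus S2 is false.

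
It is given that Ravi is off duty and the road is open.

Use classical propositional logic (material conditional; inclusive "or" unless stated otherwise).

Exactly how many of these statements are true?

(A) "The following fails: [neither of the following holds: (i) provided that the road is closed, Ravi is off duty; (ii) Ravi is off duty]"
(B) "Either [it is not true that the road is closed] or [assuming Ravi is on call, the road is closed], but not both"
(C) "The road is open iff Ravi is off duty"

2

Let Q = "the road is closed" (F), P = "Ravi is on call" (F).

(A): This is ~((Q -> ~P) nor ~P).

~P = ~F = T
Q -> ~P = F -> T = T
~P = ~F = T
(Q -> ~P) nor ~P = T nor T = F
~((Q -> ~P) nor ~P) = ~F = T
So (A) is true.

(B): This is ~Q xor (P -> Q).

~Q = ~F = T
P -> Q = F -> F = T
~Q xor (P -> Q) = T xor T = F
Thus (B) is false.

(C): Parsed as ~Q <-> ~P

~Q = ~F = T
~P = ~F = T
~Q <-> ~P = T <-> T = T
So (C) is true.

True statements: 2 ((A), (C)).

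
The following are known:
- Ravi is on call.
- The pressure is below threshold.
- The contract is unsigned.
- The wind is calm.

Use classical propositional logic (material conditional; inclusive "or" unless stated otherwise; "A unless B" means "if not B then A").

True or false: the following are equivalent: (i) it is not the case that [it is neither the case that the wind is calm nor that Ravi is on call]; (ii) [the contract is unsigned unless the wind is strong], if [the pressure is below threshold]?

Let S = "the wind is strong" (False), P = "Ravi is on call" (True), Q = "the pressure is above threshold" (False), R = "the contract is signed" (False).
Formalization: not (not S nor P) iff (not Q -> (not R or S))

not S = not False = True
not S nor P = True nor True = False
not (not S nor P) = not False = True
not Q = not False = True
not R = not False = True
not R or S = True or False = True
not Q -> (not R or S) = True -> True = True
not (not S nor P) iff (not Q -> (not R or S)) = True iff True = True

True.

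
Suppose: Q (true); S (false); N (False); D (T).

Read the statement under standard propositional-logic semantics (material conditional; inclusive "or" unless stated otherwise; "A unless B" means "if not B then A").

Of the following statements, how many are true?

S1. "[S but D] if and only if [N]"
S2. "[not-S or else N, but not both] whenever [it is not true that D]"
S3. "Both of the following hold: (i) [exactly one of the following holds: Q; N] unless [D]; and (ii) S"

2

S1: Formalization: (S and D) iff N

S and D = False and True = False
(S and D) iff N = False iff False = True
Hence S1 is true.

S2: In symbols: not D -> (not S xor N)

not D = not True = False
not S = not False = True
not S xor N = True xor False = True
not D -> (not S xor N) = False -> True = True
Hence S2 is true.

S3: This is ((Q xor N) or D) and S.

Q xor N = True xor False = True
(Q xor N) or D = True or True = True
((Q xor N) or D) and S = True and False = False
So S3 is false.

Count: 2.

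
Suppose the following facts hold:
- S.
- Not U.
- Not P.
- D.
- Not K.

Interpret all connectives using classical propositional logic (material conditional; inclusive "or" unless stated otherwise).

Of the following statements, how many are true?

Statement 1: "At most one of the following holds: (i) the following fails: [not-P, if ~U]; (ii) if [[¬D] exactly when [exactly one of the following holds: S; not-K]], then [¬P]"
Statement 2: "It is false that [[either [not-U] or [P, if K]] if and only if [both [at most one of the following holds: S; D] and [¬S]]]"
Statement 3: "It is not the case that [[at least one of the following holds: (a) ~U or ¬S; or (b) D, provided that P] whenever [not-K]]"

2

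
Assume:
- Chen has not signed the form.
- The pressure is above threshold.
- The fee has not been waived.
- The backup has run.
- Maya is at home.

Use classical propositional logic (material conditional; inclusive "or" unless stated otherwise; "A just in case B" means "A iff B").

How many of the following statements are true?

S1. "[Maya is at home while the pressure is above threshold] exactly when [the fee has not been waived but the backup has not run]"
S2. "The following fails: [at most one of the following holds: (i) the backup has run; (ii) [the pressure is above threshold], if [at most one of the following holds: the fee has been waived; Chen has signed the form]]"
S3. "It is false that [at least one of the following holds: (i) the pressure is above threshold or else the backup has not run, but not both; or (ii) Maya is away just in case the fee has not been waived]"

Let U = "Maya is at home" (T), Q = "the pressure is above threshold" (T), R = "the fee has been waived" (F), S = "the backup has run" (T), P = "Chen has signed the form" (F).

S1: In symbols: (U & Q) <-> (~R & ~S)

U & Q = T & T = T
~R = ~F = T
~S = ~T = F
~R & ~S = T & F = F
(U & Q) <-> (~R & ~S) = T <-> F = F
Thus S1 is false.

S2: This is ~(S nand ((R nand P) -> Q)).

R nand P = F nand F = T
(R nand P) -> Q = T -> T = T
S nand ((R nand P) -> Q) = T nand T = F
~(S nand ((R nand P) -> Q)) = ~F = T
Hence S2 is true.

S3: In symbols: ~((Q xor ~S) | (~U <-> ~R))

~S = ~T = F
Q xor ~S = T xor F = T
~U = ~T = F
~R = ~F = T
~U <-> ~R = F <-> T = F
(Q xor ~S) | (~U <-> ~R) = T | F = T
~((Q xor ~S) | (~U <-> ~R)) = ~T = F
Hence S3 is false.

True statements: 1.

1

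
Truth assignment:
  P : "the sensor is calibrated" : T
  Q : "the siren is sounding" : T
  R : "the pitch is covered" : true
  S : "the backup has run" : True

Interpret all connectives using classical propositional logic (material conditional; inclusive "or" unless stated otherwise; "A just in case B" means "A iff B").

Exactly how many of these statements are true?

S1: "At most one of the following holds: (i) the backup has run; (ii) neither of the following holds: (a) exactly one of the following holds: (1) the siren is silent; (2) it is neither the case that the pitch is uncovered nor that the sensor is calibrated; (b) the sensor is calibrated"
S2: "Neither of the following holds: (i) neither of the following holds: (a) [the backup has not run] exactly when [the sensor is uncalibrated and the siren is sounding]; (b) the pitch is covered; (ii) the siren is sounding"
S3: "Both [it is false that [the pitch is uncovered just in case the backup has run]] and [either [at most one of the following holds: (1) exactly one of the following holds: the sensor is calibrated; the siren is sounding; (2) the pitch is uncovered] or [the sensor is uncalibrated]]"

2

S1: This is S nand ((~Q xor (~R nor P)) nor P).

~Q = ~T = F
~R = ~T = F
~R nor P = F nor T = F
~Q xor (~R nor P) = F xor F = F
(~Q xor (~R nor P)) nor P = F nor T = F
S nand ((~Q xor (~R nor P)) nor P) = T nand F = T
So S1 is true.

S2: This is ((~S <-> (~P & Q)) nor R) nor Q.

~S = ~T = F
~P = ~T = F
~P & Q = F & T = F
~S <-> (~P & Q) = F <-> F = T
(~S <-> (~P & Q)) nor R = T nor T = F
((~S <-> (~P & Q)) nor R) nor Q = F nor T = F
Thus S2 is false.

S3: Parsed as ~(~R <-> S) & (((P xor Q) nand ~R) | ~P)

~R = ~T = F
~R <-> S = F <-> T = F
~(~R <-> S) = ~F = T
P xor Q = T xor T = F
~R = ~T = F
(P xor Q) nand ~R = F nand F = T
~P = ~T = F
((P xor Q) nand ~R) | ~P = T | F = T
~(~R <-> S) & (((P xor Q) nand ~R) | ~P) = T & T = T
So S3 is true.

2 of the 3 statements are true.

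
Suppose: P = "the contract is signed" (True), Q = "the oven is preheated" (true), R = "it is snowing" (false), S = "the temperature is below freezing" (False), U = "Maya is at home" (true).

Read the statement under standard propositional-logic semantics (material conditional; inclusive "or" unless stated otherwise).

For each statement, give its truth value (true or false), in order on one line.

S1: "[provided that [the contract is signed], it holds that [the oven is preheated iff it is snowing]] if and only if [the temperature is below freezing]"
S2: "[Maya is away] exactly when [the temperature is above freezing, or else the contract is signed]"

S1: Parsed as (P -> (Q <-> R)) <-> S

Q <-> R = T <-> F = F
P -> (Q <-> R) = T -> F = F
(P -> (Q <-> R)) <-> S = F <-> F = T
Hence S1 is true.

S2: Formalization: ~U <-> (~S | P)

~U = ~T = F
~S = ~F = T
~S | P = T | T = T
~U <-> (~S | P) = F <-> T = F
So S2 is false.

S1 T / S2 F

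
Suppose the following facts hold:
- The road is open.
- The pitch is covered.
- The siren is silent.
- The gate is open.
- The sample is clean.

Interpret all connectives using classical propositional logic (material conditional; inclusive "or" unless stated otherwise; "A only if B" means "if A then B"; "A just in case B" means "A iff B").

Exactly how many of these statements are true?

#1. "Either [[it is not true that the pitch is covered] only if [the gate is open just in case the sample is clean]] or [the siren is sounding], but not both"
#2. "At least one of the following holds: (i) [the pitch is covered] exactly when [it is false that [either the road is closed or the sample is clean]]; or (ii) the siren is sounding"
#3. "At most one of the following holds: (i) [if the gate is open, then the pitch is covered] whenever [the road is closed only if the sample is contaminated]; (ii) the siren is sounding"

2

Let Q = "the pitch is covered" (True), S = "the gate is open" (True), U = "the sample is contaminated" (False), R = "the siren is sounding" (False), P = "the road is closed" (False).

#1: Parsed as (not Q -> (S iff not U)) xor R

not Q = not True = False
not U = not False = True
S iff not U = True iff True = True
not Q -> (S iff not U) = False -> True = True
(not Q -> (S iff not U)) xor R = True xor False = True
Thus #1 is true.

#2: Formalization: (Q iff not (P or not U)) or R

not U = not False = True
P or not U = False or True = True
not (P or not U) = not True = False
Q iff not (P or not U) = True iff False = False
(Q iff not (P or not U)) or R = False or False = False
Hence #2 is false.

#3: Parsed as ((P -> U) -> (S -> Q)) nand R

P -> U = False -> False = True
S -> Q = True -> True = True
(P -> U) -> (S -> Q) = True -> True = True
((P -> U) -> (S -> Q)) nand R = True nand False = True
Thus #3 is true.

Count: 2.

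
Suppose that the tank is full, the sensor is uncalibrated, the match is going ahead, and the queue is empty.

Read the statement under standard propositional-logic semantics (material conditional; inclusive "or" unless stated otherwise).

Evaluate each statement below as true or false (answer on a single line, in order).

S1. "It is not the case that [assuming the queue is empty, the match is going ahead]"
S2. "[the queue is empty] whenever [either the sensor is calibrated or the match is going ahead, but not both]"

S1 F, S2 T

Let H = "the queue is empty" (T), D = "the match is cancelled" (F), Q = "the sensor is calibrated" (F).

S1: In symbols: ¬(H → ¬D)

¬D = ¬F = T
H → ¬D = T → T = T
¬(H → ¬D) = ¬T = F
Thus S1 is false.

S2: Parsed as (Q ⊕ ¬D) → H

¬D = ¬F = T
Q ⊕ ¬D = F ⊕ T = T
(Q ⊕ ¬D) → H = T → T = T
Hence S2 is true.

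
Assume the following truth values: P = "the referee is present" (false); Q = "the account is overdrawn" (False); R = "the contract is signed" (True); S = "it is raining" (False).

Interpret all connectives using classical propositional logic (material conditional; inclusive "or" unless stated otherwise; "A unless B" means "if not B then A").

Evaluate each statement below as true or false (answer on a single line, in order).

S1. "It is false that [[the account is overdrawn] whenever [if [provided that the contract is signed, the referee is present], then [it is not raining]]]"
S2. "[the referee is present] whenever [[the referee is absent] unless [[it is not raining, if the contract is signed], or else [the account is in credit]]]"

S1 True / S2 False

S1: Parsed as ¬(((R → P) → ¬S) → Q)

R → P = T → F = F
¬S = ¬F = T
(R → P) → ¬S = F → T = T
((R → P) → ¬S) → Q = T → F = F
¬(((R → P) → ¬S) → Q) = ¬F = T
So S1 is true.

S2: Formalization: (¬P ∨ ((R → ¬S) ∨ ¬Q)) → P

¬P = ¬F = T
¬S = ¬F = T
R → ¬S = T → T = T
¬Q = ¬F = T
(R → ¬S) ∨ ¬Q = T ∨ T = T
¬P ∨ ((R → ¬S) ∨ ¬Q) = T ∨ T = T
(¬P ∨ ((R → ¬S) ∨ ¬Q)) → P = T → F = F
So S2 is false.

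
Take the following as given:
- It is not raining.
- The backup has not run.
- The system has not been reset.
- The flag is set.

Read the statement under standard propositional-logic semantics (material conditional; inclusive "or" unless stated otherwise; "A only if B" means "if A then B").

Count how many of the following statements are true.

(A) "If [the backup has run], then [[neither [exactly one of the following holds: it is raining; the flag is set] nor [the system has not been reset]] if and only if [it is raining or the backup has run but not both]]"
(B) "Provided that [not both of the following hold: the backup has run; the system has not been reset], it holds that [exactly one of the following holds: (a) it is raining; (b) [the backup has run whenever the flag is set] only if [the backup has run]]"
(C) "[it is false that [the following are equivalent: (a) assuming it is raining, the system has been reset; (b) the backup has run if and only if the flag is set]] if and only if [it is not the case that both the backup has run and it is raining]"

3

Let D = "the backup has run" (False), L = "it is raining" (False), K = "the flag is set" (True), N = "the system has been reset" (False).

(A): Parsed as D -> (((L xor K) nor not N) iff (L xor D))

L xor K = False xor True = True
not N = not False = True
(L xor K) nor not N = True nor True = False
L xor D = False xor False = False
((L xor K) nor not N) iff (L xor D) = False iff False = True
D -> (((L xor K) nor not N) iff (L xor D)) = False -> True = True
Hence (A) is true.

(B): Formalization: (D nand not N) -> (L xor ((K -> D) -> D))

not N = not False = True
D nand not N = False nand True = True
K -> D = True -> False = False
(K -> D) -> D = False -> False = True
L xor ((K -> D) -> D) = False xor True = True
(D nand not N) -> (L xor ((K -> D) -> D)) = True -> True = True
Thus (B) is true.

(C): This is not ((L -> N) iff (D iff K)) iff (D nand L).

L -> N = False -> False = True
D iff K = False iff True = False
(L -> N) iff (D iff K) = True iff False = False
not ((L -> N) iff (D iff K)) = not False = True
D nand L = False nand False = True
not ((L -> N) iff (D iff K)) iff (D nand L) = True iff True = True
Hence (C) is true.

Count: 3.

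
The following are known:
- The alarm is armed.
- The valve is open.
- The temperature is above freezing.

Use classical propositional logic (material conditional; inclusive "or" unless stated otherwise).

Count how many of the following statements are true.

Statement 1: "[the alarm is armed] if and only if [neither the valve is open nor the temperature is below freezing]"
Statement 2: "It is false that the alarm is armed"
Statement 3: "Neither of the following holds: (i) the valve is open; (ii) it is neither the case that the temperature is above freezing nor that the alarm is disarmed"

Let N = "the alarm is armed" (T), Q = "the valve is open" (T), R = "the temperature is below freezing" (F).

Statement 1: Formalization: N <-> (Q nor R)

Q nor R = T nor F = F
N <-> (Q nor R) = T <-> F = F
So Statement 1 is false.

Statement 2: This is ~N.

~N = ~T = F
Hence Statement 2 is false.

Statement 3: This is Q nor (~R nor ~N).

~R = ~F = T
~N = ~T = F
~R nor ~N = T nor F = F
Q nor (~R nor ~N) = T nor F = F
Thus Statement 3 is false.

Count: 0.

0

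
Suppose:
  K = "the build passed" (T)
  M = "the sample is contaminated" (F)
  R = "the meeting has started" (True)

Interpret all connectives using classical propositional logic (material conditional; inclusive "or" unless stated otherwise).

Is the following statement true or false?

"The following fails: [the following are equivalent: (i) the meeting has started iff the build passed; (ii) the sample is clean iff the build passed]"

The statement is false.

Parsed as ~((R <-> K) <-> (~M <-> K))

R <-> K = T <-> T = T
~M = ~F = T
~M <-> K = T <-> T = T
(R <-> K) <-> (~M <-> K) = T <-> T = T
~((R <-> K) <-> (~M <-> K)) = ~T = F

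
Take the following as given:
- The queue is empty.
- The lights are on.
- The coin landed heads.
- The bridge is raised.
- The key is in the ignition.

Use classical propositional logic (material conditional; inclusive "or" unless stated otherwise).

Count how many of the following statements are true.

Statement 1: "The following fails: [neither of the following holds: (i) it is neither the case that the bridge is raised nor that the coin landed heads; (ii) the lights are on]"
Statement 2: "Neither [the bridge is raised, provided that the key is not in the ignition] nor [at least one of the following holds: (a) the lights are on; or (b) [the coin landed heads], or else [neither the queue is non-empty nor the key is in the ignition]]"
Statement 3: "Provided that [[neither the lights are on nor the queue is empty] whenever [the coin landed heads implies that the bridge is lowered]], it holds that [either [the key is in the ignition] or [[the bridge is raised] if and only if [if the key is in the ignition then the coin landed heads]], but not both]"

Let M = "the bridge is raised" (T), D = "the coin landed heads" (T), P = "the lights are on" (T), V = "the key is in the ignition" (T), S = "the queue is empty" (T).

Statement 1: In symbols: ¬((M ↓ D) ↓ P)

M ↓ D = T ↓ T = F
(M ↓ D) ↓ P = F ↓ T = F
¬((M ↓ D) ↓ P) = ¬F = T
Hence Statement 1 is true.

Statement 2: In symbols: (¬V → M) ↓ (P ∨ (D ∨ (¬S ↓ V)))

¬V = ¬T = F
¬V → M = F → T = T
¬S = ¬T = F
¬S ↓ V = F ↓ T = F
D ∨ (¬S ↓ V) = T ∨ F = T
P ∨ (D ∨ (¬S ↓ V)) = T ∨ T = T
(¬V → M) ↓ (P ∨ (D ∨ (¬S ↓ V))) = T ↓ T = F
So Statement 2 is false.

Statement 3: Parsed as ((D → ¬M) → (P ↓ S)) → (V ⊕ (M ↔ (V → D)))

¬M = ¬T = F
D → ¬M = T → F = F
P ↓ S = T ↓ T = F
(D → ¬M) → (P ↓ S) = F → F = T
V → D = T → T = T
M ↔ (V → D) = T ↔ T = T
V ⊕ (M ↔ (V → D)) = T ⊕ T = F
((D → ¬M) → (P ↓ S)) → (V ⊕ (M ↔ (V → D))) = T → F = F
Hence Statement 3 is false.

True statements: 1.

1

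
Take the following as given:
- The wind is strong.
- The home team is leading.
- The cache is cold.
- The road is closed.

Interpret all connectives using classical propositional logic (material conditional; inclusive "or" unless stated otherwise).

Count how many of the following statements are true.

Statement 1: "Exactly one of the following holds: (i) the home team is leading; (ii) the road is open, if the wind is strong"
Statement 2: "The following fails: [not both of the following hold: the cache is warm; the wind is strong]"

1

Let R = "the home team is leading" (True), N = "the wind is strong" (True), L = "the road is closed" (True), S = "the cache is warm" (False).

Statement 1: Parsed as R xor (N -> not L)

not L = not True = False
N -> not L = True -> False = False
R xor (N -> not L) = True xor False = True
So Statement 1 is true.

Statement 2: Parsed as not (S nand N)

S nand N = False nand True = True
not (S nand N) = not True = False
Hence Statement 2 is false.

True statements: 1 (Statement 1).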